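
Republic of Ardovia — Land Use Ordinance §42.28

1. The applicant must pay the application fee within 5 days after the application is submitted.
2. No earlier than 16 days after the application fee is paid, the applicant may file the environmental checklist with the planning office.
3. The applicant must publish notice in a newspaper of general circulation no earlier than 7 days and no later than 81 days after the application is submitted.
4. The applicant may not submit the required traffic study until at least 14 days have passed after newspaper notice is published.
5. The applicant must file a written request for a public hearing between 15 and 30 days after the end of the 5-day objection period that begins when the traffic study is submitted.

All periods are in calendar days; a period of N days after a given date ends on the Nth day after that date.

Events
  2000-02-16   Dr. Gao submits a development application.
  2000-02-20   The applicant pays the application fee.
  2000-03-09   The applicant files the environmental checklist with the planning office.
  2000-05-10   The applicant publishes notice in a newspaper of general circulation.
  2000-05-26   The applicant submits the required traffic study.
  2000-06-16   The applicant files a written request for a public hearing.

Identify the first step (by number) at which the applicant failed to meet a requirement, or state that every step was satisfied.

Step 3

Step 1 — counting 5 days from 2000-02-16 (when the application is submitted) gives a deadline of 2000-02-21; completed 2000-02-20, before the deadline.
Step 2 — must wait 16 days from 2000-02-20 (when the application fee is paid), so not before 2000-03-07; done 2000-03-09, after the minimum wait.
Step 3 — 7 and 81 days from 2000-02-16 (when the application is submitted) are 2000-02-23 and 2000-05-07 respectively; 2000-05-10 is 3 days past the end of the window.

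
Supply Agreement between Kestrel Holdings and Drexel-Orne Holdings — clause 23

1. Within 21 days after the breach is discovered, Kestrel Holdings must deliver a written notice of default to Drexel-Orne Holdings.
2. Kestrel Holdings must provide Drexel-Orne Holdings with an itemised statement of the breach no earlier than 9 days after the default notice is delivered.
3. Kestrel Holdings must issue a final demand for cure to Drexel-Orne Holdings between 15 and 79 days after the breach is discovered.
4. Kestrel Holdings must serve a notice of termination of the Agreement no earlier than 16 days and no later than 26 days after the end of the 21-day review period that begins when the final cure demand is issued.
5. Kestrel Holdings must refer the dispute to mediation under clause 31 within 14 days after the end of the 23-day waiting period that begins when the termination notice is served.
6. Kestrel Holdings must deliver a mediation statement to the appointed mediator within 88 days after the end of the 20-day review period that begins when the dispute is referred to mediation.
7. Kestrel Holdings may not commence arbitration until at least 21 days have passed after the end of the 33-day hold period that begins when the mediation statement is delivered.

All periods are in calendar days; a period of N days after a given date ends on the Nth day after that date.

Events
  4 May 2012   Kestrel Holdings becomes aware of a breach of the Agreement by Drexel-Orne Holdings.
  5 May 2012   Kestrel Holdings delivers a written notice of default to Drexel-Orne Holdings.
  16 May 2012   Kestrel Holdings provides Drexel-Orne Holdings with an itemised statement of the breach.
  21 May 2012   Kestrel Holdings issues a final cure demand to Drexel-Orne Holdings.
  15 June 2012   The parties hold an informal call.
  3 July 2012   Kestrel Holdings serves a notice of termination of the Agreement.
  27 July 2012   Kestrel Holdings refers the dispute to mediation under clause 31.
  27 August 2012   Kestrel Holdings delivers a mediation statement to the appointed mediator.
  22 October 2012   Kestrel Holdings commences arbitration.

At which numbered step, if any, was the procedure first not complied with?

(1) due by 4 May 2012 + 21 days = 25 May 2012; done 5 May 2012 — timely.
(2) permitted from 5 May 2012 + 9 days = 14 May 2012 onward; done 16 May 2012, after the minimum wait.
(3) the permitted window runs from 4 May 2012 + 15 = 19 May 2012 to 4 May 2012 + 79 = 22 July 2012; done 21 May 2012 — within the window.
(4) the permitted window runs from 11 June 2012 + 16 = 27 June 2012 to 11 June 2012 + 26 = 7 July 2012; done 3 July 2012, which is between those dates.
(5) due by 26 July 2012 + 14 days = 9 August 2012; done 27 July 2012 — timely.
(6) due by 16 August 2012 + 88 days = 12 November 2012; completed 27 August 2012, before the deadline.
(7) permitted from 29 September 2012 + 21 days = 20 October 2012 onward; done 22 October 2012 — permitted.

None — every step was satisfied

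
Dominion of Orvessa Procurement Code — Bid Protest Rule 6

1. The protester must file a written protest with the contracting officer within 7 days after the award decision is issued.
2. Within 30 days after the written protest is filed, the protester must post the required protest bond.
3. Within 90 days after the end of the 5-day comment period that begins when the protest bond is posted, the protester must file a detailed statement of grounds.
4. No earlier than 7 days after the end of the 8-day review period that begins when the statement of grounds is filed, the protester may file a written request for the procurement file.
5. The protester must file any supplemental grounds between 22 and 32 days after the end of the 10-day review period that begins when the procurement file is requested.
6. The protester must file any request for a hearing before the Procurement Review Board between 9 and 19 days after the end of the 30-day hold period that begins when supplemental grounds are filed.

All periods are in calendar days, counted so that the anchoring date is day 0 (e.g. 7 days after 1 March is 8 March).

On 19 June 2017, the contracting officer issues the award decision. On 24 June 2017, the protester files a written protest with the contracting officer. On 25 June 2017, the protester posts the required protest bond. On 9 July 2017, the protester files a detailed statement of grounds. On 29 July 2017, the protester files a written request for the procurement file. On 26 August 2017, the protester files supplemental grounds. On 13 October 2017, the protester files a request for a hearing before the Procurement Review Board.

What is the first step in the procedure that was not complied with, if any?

Step 5

Step 1 — counting 7 days from 19 June 2017 (when the award decision is issued) gives a deadline of 26 June 2017; 24 June 2017 is within that limit.
Step 2 — counting 30 days from 24 June 2017 (when the written protest is filed) gives a deadline of 24 July 2017; 25 June 2017 is within that limit.
Step 3 — counting 90 days from 30 June 2017 (end of the 5-day comment period, which began when the protest bond is posted on 25 June 2017) gives a deadline of 28 September 2017; completed 9 July 2017, before the deadline.
Step 4 — must wait 7 days from 17 July 2017 (end of the 8-day review period, which began when the statement of grounds is filed on 9 July 2017), so not before 24 July 2017; done 29 July 2017 — permitted.
Step 5 — 22 and 32 days from 8 August 2017 (end of the 10-day review period, which began when the procurement file is requested on 29 July 2017) are 30 August 2017 and 9 September 2017 respectively; 26 August 2017 is 4 days too early.
Later steps need not be reached.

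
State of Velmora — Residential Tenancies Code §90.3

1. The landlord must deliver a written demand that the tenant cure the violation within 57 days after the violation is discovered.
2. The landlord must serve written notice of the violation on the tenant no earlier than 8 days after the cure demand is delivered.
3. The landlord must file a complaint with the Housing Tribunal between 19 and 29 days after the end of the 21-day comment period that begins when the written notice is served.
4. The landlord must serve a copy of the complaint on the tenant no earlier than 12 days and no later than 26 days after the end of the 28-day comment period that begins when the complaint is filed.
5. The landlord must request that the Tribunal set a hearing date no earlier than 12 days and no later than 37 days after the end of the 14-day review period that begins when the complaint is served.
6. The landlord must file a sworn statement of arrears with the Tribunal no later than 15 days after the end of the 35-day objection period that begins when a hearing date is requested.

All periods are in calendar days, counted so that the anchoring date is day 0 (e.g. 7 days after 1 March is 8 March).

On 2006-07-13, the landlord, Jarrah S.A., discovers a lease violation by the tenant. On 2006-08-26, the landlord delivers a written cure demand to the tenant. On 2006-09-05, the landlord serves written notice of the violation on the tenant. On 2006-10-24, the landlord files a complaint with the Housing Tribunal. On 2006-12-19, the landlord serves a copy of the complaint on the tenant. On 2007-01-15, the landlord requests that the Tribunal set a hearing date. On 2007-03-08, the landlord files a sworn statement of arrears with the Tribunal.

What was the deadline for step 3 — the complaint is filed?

The written notice is served on 2006-09-05; the 21-day comment period therefore ends 2006-09-26, and step 3 runs from that date. The window is 19–29 days after 2006-09-26; it closes on 2006-10-25.

2006-10-25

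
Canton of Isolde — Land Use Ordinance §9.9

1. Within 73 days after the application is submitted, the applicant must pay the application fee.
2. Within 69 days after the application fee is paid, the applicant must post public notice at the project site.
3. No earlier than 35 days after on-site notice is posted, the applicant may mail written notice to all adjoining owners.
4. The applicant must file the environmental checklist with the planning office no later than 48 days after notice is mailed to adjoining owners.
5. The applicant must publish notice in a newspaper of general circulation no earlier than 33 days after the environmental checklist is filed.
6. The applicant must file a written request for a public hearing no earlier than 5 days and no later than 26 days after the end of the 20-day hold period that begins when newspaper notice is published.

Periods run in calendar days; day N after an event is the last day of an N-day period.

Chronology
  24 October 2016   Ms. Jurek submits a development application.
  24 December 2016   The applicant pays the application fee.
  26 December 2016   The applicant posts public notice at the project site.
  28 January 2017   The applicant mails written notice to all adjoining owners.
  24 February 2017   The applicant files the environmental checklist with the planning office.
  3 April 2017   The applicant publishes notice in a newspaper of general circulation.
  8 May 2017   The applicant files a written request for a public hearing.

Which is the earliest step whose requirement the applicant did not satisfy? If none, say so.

Step 3

(1) due by 24 October 2016 + 73 days = 5 January 2017; completed 24 December 2016, before the deadline.
(2) due by 24 December 2016 + 69 days = 3 March 2017; done 26 December 2016 — timely.
(3) permitted from 26 December 2016 + 35 days = 30 January 2017 onward; done 28 January 2017 — 2 days too early.
The analysis stops there.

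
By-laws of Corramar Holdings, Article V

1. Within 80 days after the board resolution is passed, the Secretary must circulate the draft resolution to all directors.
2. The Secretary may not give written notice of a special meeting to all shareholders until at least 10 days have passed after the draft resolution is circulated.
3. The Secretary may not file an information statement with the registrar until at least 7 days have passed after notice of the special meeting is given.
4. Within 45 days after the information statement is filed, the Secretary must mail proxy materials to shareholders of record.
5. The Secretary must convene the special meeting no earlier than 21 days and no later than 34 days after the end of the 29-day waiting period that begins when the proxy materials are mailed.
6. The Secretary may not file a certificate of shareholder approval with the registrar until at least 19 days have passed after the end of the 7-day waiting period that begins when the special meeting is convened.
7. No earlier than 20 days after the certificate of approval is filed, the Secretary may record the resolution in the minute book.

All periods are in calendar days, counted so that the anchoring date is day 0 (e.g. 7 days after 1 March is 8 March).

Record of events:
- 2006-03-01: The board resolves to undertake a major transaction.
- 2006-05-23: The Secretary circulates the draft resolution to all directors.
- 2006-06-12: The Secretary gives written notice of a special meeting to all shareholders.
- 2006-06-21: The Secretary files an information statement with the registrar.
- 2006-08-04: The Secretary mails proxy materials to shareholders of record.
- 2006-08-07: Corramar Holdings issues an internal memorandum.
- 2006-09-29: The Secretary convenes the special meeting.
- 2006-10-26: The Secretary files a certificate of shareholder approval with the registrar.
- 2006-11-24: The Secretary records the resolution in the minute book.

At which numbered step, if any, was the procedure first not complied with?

Step 1

(1) due by 2006-03-01 + 80 days = 2006-05-20; done 2006-05-23 — 3 days late.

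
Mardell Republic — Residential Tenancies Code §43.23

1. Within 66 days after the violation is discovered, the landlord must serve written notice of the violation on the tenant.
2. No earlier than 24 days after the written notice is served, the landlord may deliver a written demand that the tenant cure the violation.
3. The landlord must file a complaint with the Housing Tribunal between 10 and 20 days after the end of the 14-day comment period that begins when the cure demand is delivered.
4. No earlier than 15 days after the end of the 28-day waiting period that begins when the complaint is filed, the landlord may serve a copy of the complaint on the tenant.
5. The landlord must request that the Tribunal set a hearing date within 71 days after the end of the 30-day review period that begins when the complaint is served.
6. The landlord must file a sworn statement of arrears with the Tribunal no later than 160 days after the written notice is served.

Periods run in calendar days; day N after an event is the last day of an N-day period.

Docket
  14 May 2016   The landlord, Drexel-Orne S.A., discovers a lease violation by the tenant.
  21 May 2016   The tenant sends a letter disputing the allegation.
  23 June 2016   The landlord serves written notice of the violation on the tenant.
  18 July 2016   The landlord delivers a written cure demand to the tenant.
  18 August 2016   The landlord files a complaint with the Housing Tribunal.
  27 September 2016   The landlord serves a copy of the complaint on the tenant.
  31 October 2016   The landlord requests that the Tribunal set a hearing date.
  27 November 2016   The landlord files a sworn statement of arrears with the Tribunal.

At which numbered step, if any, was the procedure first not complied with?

Step 1: 66 days after 14 May 2016 (when the violation is discovered) is 19 July 2016; done 23 June 2016 — timely.
Step 2: the earliest permitted date is 24 days after 23 June 2016 (when the written notice is served), i.e. 17 July 2016; done 18 July 2016, after the minimum wait.
Step 3: the window is 10–20 days after 1 August 2016 (end of the 14-day comment period, which began when the cure demand is delivered on 18 July 2016), so 11 August 2016 through 21 August 2016; done 18 August 2016, which is between those dates.
Step 4: the earliest permitted date is 15 days after 15 September 2016 (end of the 28-day waiting period, which began when the complaint is filed on 18 August 2016), i.e. 30 September 2016; done 27 September 2016 — 3 days too early.

Step 4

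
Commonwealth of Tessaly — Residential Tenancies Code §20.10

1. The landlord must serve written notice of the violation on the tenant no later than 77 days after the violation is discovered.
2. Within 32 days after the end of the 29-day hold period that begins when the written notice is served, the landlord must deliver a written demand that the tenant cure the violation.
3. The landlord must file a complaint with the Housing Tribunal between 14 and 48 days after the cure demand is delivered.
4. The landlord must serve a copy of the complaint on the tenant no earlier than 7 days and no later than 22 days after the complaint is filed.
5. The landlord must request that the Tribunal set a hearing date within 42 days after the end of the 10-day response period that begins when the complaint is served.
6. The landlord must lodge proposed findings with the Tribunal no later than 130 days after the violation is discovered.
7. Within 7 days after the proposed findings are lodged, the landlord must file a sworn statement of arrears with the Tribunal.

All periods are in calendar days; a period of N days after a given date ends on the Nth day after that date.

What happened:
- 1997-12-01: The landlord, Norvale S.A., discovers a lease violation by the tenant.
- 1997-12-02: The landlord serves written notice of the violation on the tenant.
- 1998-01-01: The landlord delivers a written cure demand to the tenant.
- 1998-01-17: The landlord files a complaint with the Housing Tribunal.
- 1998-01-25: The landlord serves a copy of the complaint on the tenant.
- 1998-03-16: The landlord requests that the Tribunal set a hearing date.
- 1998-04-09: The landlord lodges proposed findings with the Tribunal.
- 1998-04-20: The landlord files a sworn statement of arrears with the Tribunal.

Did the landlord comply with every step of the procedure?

No

Step 1: 77 days after 1997-12-01 (when the violation is discovered) is 1998-02-16; completed 1997-12-02, before the deadline.
Step 2: 32 days after 1997-12-31 (end of the 29-day hold period, which began when the written notice is served on 1997-12-02) is 1998-02-01; 1998-01-01 is within that limit.
Step 3: the window is 14–48 days after 1998-01-01 (when the cure demand is delivered), so 1998-01-15 through 1998-02-18; 1998-01-17 falls inside that range.
Step 4: the window is 7–22 days after 1998-01-17 (when the complaint is filed), so 1998-01-24 through 1998-02-08; 1998-01-25 falls inside that range.
Step 5: 42 days after 1998-02-04 (end of the 10-day response period, which began when the complaint is served on 1998-01-25) is 1998-03-18; completed 1998-03-16, before the deadline.
Step 6: 130 days after 1997-12-01 (when the violation is discovered) is 1998-04-10; done 1998-04-09 — timely.
Step 7: 7 days after 1998-04-09 (when the proposed findings are lodged) is 1998-04-16; not done until 1998-04-20, 4 days after the deadline.
Later steps need not be reached.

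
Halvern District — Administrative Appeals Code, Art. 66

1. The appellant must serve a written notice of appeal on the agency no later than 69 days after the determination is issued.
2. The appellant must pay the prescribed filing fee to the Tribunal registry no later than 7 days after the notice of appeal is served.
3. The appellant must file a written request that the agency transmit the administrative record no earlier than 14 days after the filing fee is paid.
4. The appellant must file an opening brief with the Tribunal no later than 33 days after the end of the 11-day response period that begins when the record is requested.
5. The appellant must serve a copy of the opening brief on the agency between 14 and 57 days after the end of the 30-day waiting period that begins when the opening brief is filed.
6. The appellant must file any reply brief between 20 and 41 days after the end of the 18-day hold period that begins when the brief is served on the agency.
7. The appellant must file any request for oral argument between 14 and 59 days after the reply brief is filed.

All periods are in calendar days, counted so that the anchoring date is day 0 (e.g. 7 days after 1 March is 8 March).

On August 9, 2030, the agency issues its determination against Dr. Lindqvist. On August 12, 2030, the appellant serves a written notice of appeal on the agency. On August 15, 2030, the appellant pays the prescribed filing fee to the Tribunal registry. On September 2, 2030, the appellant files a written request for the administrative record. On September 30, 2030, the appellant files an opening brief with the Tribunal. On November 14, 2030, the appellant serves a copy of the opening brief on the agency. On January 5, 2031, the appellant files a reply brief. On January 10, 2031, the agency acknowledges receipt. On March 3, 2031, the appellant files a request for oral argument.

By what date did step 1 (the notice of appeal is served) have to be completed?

Step 1 runs from August 9, 2030, when the determination is issued. 69 days after August 9, 2030 is October 17, 2030.

October 17, 2030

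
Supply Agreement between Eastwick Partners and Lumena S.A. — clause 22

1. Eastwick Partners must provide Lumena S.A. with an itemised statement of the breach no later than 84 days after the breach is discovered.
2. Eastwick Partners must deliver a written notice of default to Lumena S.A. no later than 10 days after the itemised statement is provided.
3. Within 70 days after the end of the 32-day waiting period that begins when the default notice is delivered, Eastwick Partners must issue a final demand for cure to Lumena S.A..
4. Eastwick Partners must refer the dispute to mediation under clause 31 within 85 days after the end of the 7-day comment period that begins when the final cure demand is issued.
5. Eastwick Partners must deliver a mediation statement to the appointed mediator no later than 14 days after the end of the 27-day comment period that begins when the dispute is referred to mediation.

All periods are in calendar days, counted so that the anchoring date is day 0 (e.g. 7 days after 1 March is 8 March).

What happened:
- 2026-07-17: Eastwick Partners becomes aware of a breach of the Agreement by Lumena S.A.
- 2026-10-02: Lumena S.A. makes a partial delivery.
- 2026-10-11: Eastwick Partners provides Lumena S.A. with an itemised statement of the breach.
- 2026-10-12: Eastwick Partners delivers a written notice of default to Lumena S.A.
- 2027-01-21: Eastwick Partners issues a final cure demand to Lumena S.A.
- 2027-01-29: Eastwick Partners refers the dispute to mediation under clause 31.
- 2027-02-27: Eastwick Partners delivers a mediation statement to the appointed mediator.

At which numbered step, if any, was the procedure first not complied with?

(1) due by 2026-07-17 + 84 days = 2026-10-09; not done until 2026-10-11, 2 days after the deadline.

Step 1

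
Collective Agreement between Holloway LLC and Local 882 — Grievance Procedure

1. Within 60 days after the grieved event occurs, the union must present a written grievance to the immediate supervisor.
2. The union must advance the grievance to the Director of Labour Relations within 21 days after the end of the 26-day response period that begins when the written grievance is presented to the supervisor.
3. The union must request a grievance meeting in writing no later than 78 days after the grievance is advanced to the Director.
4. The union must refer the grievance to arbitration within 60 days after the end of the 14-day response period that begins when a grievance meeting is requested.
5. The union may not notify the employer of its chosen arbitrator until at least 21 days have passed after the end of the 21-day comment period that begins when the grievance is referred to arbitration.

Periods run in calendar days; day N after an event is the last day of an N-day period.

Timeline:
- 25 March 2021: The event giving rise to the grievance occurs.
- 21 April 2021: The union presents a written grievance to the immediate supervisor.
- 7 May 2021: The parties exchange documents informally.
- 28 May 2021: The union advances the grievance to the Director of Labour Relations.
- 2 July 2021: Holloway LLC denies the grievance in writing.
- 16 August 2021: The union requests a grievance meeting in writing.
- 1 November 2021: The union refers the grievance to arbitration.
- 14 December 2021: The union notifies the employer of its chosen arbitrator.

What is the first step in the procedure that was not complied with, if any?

Step 1: 60 days after 25 March 2021 (when the grieved event occurs) is 24 May 2021; done 21 April 2021 — timely.
Step 2: 21 days after 17 May 2021 (end of the 26-day response period, which began when the written grievance is presented to the supervisor on 21 April 2021) is 7 June 2021; done 28 May 2021 — timely.
Step 3: 78 days after 28 May 2021 (when the grievance is advanced to the Director) is 14 August 2021; 16 August 2021 misses that deadline by 2 days.
The analysis stops there.

Step 3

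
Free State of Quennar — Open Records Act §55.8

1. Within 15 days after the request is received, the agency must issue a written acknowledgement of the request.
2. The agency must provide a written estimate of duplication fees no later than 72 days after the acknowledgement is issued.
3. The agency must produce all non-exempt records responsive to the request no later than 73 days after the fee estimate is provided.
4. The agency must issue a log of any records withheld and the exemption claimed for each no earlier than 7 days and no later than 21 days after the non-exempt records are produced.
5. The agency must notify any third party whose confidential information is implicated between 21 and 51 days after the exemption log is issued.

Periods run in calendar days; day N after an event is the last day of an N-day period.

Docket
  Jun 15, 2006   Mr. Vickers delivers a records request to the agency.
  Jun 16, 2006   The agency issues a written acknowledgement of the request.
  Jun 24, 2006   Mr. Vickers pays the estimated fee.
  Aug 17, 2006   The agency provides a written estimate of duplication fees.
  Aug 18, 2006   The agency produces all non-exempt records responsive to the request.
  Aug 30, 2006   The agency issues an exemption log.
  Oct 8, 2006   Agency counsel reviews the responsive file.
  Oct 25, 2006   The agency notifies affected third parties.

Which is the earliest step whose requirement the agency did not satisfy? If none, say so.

Step 1 — counting 15 days from Jun 15, 2006 (when the request is received) gives a deadline of Jun 30, 2006; completed Jun 16, 2006, before the deadline.
Step 2 — counting 72 days from Jun 16, 2006 (when the acknowledgement is issued) gives a deadline of Aug 27, 2006; completed Aug 17, 2006, before the deadline.
Step 3 — counting 73 days from Aug 17, 2006 (when the fee estimate is provided) gives a deadline of Oct 29, 2006; Aug 18, 2006 is within that limit.
Step 4 — 7 and 21 days from Aug 18, 2006 (when the non-exempt records are produced) are Aug 25, 2006 and Sep 8, 2006 respectively; done Aug 30, 2006 — within the window.
Step 5 — 21 and 51 days from Aug 30, 2006 (when the exemption log is issued) are Sep 20, 2006 and Oct 20, 2006 respectively; done Oct 25, 2006 — 5 days after the window closed.
That is the first point of non-compliance.

Step 5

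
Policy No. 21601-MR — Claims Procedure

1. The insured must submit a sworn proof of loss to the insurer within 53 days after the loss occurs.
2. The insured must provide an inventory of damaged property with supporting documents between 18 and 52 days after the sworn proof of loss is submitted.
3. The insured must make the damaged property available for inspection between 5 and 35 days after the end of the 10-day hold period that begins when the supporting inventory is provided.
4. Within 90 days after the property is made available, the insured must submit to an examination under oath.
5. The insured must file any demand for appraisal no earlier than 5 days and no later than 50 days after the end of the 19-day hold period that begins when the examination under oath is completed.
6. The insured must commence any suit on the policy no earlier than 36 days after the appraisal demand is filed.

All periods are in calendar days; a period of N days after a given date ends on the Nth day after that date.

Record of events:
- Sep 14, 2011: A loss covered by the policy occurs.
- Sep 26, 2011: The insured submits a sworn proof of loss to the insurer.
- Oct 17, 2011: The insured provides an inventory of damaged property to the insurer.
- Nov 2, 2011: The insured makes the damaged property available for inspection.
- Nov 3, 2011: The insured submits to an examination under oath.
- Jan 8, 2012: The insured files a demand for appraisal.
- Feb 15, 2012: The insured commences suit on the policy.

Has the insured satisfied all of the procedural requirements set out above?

Yes

(1) due by Sep 14, 2011 + 53 days = Nov 6, 2011; Sep 26, 2011 is within that limit.
(2) the permitted window runs from Sep 26, 2011 + 18 = Oct 14, 2011 to Sep 26, 2011 + 52 = Nov 17, 2011; done Oct 17, 2011 — within the window.
(3) the permitted window runs from Oct 27, 2011 + 5 = Nov 1, 2011 to Oct 27, 2011 + 35 = Dec 1, 2011; done Nov 2, 2011 — within the window.
(4) due by Nov 2, 2011 + 90 days = Jan 31, 2012; completed Nov 3, 2011, before the deadline.
(5) the permitted window runs from Nov 22, 2011 + 5 = Nov 27, 2011 to Nov 22, 2011 + 50 = Jan 11, 2012; Jan 8, 2012 falls inside that range.
(6) permitted from Jan 8, 2012 + 36 days = Feb 13, 2012 onward; Feb 15, 2012 is on or after that date.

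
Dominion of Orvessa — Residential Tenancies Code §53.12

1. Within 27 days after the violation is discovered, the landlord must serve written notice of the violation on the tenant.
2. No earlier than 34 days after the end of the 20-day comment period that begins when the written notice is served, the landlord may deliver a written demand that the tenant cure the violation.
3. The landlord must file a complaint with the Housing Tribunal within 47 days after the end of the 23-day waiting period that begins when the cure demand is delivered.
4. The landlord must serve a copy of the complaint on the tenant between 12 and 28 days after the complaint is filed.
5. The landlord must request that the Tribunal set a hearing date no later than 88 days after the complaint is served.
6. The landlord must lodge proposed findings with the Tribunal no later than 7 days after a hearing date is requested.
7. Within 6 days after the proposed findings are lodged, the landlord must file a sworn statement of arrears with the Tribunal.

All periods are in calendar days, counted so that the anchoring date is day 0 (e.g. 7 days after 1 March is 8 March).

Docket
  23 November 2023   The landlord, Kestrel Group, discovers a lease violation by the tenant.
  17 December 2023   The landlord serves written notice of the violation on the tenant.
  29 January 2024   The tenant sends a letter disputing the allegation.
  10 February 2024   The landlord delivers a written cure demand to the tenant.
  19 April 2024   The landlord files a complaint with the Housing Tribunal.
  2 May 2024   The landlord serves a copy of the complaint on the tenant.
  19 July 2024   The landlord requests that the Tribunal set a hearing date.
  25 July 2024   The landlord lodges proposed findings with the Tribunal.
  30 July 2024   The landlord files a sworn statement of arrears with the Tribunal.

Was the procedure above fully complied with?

(1) due by 23 November 2023 + 27 days = 20 December 2023; completed 17 December 2023, before the deadline.
(2) permitted from 6 January 2024 + 34 days = 9 February 2024 onward; 10 February 2024 is on or after that date.
(3) due by 4 March 2024 + 47 days = 20 April 2024; completed 19 April 2024, before the deadline.
(4) the permitted window runs from 19 April 2024 + 12 = 1 May 2024 to 19 April 2024 + 28 = 17 May 2024; 2 May 2024 falls inside that range.
(5) due by 2 May 2024 + 88 days = 29 July 2024; 19 July 2024 is within that limit.
(6) due by 19 July 2024 + 7 days = 26 July 2024; 25 July 2024 is within that limit.
(7) due by 25 July 2024 + 6 days = 31 July 2024; completed 30 July 2024, before the deadline.

Yes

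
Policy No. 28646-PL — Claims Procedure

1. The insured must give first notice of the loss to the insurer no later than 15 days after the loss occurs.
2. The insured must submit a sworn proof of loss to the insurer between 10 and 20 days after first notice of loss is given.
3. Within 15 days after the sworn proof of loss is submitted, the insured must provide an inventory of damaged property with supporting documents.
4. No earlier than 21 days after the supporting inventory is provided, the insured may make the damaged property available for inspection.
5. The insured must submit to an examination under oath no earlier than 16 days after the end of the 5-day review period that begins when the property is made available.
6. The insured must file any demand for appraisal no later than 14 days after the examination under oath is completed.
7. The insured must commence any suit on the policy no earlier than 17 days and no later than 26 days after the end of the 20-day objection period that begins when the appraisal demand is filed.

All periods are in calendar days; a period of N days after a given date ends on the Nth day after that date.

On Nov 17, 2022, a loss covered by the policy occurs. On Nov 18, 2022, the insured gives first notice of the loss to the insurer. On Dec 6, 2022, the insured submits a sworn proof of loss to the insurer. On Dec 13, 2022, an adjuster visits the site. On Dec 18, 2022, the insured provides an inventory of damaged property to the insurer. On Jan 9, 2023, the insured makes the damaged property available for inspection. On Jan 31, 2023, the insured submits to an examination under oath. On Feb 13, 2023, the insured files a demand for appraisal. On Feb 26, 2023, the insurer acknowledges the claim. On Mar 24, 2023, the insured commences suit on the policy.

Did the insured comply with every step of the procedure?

Step 1 — counting 15 days from Nov 17, 2022 (when the loss occurs) gives a deadline of Dec 2, 2022; completed Nov 18, 2022, before the deadline.
Step 2 — 10 and 20 days from Nov 18, 2022 (when first notice of loss is given) are Nov 28, 2022 and Dec 8, 2022 respectively; done Dec 6, 2022, which is between those dates.
Step 3 — counting 15 days from Dec 6, 2022 (when the sworn proof of loss is submitted) gives a deadline of Dec 21, 2022; done Dec 18, 2022 — timely.
Step 4 — must wait 21 days from Dec 18, 2022 (when the supporting inventory is provided), so not before Jan 8, 2023; Jan 9, 2023 is on or after that date.
Step 5 — must wait 16 days from Jan 14, 2023 (end of the 5-day review period, which began when the property is made available on Jan 9, 2023), so not before Jan 30, 2023; done Jan 31, 2023 — permitted.
Step 6 — counting 14 days from Jan 31, 2023 (when the examination under oath is completed) gives a deadline of Feb 14, 2023; done Feb 13, 2023 — timely.
Step 7 — 17 and 26 days from Mar 5, 2023 (end of the 20-day objection period, which began when the appraisal demand is filed on Feb 13, 2023) are Mar 22, 2023 and Mar 31, 2023 respectively; Mar 24, 2023 falls inside that range.

Yes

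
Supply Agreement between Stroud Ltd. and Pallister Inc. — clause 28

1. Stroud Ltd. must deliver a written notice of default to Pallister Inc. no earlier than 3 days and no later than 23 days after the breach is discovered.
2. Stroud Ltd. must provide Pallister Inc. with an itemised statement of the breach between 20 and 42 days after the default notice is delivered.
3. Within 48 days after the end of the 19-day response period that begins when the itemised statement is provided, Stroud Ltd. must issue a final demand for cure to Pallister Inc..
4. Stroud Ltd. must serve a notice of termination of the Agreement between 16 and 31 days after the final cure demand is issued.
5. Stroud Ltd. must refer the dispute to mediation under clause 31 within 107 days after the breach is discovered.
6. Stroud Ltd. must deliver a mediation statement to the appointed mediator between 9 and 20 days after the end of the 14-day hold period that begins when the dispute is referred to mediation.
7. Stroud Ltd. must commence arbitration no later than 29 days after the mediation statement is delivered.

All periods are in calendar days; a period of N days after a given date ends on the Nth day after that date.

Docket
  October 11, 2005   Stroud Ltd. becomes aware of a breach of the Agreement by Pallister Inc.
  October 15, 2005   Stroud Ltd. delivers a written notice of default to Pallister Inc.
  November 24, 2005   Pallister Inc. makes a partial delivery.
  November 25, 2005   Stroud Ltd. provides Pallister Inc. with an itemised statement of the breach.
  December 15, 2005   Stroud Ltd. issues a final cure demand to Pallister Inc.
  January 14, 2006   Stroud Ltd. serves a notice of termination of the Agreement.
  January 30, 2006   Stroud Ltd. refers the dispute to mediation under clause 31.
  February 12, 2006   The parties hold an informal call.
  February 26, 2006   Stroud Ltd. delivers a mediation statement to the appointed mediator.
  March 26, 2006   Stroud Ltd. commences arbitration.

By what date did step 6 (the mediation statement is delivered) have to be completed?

The dispute is referred to mediation on January 30, 2006; the 14-day hold period therefore ends February 13, 2006, and step 6 runs from that date. The window is 9–20 days after February 13, 2006; it closes on March 5, 2006.

March 5, 2006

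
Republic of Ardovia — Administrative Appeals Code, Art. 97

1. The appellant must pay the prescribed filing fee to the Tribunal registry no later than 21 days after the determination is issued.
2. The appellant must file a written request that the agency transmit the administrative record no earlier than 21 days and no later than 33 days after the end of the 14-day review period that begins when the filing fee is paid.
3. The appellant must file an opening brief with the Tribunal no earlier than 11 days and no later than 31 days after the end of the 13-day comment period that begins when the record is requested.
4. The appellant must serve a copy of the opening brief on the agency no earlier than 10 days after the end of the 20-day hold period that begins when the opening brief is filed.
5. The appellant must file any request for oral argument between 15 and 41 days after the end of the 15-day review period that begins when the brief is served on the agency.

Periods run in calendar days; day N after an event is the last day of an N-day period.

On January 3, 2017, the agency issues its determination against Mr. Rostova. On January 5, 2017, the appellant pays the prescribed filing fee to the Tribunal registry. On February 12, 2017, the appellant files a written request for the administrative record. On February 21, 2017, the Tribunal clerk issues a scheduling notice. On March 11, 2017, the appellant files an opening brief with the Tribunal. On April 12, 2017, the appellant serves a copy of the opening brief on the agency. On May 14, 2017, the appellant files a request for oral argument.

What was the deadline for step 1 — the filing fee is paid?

January 24, 2017

Step 1 runs from January 3, 2017, when the determination is issued. 21 days after January 3, 2017 is January 24, 2017.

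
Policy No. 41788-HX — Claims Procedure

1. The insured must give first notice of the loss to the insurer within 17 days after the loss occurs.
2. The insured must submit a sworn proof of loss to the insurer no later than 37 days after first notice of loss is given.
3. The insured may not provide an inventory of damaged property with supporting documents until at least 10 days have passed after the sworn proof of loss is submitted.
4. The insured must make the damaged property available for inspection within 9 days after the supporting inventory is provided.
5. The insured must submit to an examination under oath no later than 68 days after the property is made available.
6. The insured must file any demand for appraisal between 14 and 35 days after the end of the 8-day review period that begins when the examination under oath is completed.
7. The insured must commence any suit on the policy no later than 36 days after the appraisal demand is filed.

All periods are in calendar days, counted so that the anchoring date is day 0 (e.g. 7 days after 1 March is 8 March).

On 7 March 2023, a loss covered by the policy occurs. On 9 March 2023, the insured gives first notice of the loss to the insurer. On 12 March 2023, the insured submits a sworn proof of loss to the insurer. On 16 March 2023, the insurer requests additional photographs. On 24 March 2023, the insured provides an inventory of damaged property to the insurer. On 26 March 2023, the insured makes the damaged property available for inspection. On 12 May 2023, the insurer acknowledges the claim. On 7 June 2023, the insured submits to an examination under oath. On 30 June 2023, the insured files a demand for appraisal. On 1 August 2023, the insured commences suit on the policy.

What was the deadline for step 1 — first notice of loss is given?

24 March 2023

Step 1 runs from 7 March 2023, when the loss occurs. 17 days after 7 March 2023 is 24 March 2023.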